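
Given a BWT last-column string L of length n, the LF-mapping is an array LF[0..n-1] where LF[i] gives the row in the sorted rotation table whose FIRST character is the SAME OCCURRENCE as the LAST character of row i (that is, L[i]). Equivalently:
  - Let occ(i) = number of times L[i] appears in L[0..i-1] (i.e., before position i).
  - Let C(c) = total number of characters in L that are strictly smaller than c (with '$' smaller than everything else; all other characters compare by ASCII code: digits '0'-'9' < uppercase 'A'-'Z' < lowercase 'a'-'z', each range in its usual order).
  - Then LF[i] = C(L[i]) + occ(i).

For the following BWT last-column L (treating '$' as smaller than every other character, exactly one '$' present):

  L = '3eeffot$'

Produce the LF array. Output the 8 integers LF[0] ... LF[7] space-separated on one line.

Answer: 1 2 3 4 5 6 7 0

Derivation:
Char counts: '$':1, '3':1, 'e':2, 'f':2, 'o':1, 't':1
C (first-col start): C('$')=0, C('3')=1, C('e')=2, C('f')=4, C('o')=6, C('t')=7
L[0]='3': occ=0, LF[0]=C('3')+0=1+0=1
L[1]='e': occ=0, LF[1]=C('e')+0=2+0=2
L[2]='e': occ=1, LF[2]=C('e')+1=2+1=3
L[3]='f': occ=0, LF[3]=C('f')+0=4+0=4
L[4]='f': occ=1, LF[4]=C('f')+1=4+1=5
L[5]='o': occ=0, LF[5]=C('o')+0=6+0=6
L[6]='t': occ=0, LF[6]=C('t')+0=7+0=7
L[7]='$': occ=0, LF[7]=C('$')+0=0+0=0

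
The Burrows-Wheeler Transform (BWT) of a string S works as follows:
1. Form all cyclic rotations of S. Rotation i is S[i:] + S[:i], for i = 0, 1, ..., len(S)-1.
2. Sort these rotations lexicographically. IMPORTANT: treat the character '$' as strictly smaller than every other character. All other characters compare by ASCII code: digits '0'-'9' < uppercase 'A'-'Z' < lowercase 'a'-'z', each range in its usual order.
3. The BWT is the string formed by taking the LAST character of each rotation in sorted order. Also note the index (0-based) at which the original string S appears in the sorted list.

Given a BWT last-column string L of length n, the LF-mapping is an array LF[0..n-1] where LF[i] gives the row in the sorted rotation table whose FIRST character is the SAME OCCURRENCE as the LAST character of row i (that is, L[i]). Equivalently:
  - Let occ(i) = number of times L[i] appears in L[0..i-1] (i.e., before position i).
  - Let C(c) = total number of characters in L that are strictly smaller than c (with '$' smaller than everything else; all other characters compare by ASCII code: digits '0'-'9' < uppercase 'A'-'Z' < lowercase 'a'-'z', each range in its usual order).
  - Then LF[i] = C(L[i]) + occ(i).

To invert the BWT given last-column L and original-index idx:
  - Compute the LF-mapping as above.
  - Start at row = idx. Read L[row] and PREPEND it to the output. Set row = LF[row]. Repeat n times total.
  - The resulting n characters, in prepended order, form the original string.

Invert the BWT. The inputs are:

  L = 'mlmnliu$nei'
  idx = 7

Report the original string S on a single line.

Answer: millennium$

Derivation:
LF mapping: 6 4 7 8 5 2 10 0 9 1 3
Walk LF starting at row 7, prepending L[row]:
  step 1: row=7, L[7]='$', prepend. Next row=LF[7]=0
  step 2: row=0, L[0]='m', prepend. Next row=LF[0]=6
  step 3: row=6, L[6]='u', prepend. Next row=LF[6]=10
  step 4: row=10, L[10]='i', prepend. Next row=LF[10]=3
  step 5: row=3, L[3]='n', prepend. Next row=LF[3]=8
  step 6: row=8, L[8]='n', prepend. Next row=LF[8]=9
  step 7: row=9, L[9]='e', prepend. Next row=LF[9]=1
  step 8: row=1, L[1]='l', prepend. Next row=LF[1]=4
  step 9: row=4, L[4]='l', prepend. Next row=LF[4]=5
  step 10: row=5, L[5]='i', prepend. Next row=LF[5]=2
  step 11: row=2, L[2]='m', prepend. Next row=LF[2]=7
Reversed output: millennium$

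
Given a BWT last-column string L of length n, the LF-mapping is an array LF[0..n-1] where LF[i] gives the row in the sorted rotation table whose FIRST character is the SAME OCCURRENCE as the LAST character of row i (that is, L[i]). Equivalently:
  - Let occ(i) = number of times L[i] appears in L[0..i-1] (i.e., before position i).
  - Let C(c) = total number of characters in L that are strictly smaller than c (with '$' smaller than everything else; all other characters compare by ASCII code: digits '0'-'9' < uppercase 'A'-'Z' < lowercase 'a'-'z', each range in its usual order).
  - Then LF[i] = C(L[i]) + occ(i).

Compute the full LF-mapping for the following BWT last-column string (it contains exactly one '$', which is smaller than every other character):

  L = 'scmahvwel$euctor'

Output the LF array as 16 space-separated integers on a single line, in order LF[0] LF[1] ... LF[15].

Char counts: '$':1, 'a':1, 'c':2, 'e':2, 'h':1, 'l':1, 'm':1, 'o':1, 'r':1, 's':1, 't':1, 'u':1, 'v':1, 'w':1
C (first-col start): C('$')=0, C('a')=1, C('c')=2, C('e')=4, C('h')=6, C('l')=7, C('m')=8, C('o')=9, C('r')=10, C('s')=11, C('t')=12, C('u')=13, C('v')=14, C('w')=15
L[0]='s': occ=0, LF[0]=C('s')+0=11+0=11
L[1]='c': occ=0, LF[1]=C('c')+0=2+0=2
L[2]='m': occ=0, LF[2]=C('m')+0=8+0=8
L[3]='a': occ=0, LF[3]=C('a')+0=1+0=1
L[4]='h': occ=0, LF[4]=C('h')+0=6+0=6
L[5]='v': occ=0, LF[5]=C('v')+0=14+0=14
L[6]='w': occ=0, LF[6]=C('w')+0=15+0=15
L[7]='e': occ=0, LF[7]=C('e')+0=4+0=4
L[8]='l': occ=0, LF[8]=C('l')+0=7+0=7
L[9]='$': occ=0, LF[9]=C('$')+0=0+0=0
L[10]='e': occ=1, LF[10]=C('e')+1=4+1=5
L[11]='u': occ=0, LF[11]=C('u')+0=13+0=13
L[12]='c': occ=1, LF[12]=C('c')+1=2+1=3
L[13]='t': occ=0, LF[13]=C('t')+0=12+0=12
L[14]='o': occ=0, LF[14]=C('o')+0=9+0=9
L[15]='r': occ=0, LF[15]=C('r')+0=10+0=10

Answer: 11 2 8 1 6 14 15 4 7 0 5 13 3 12 9 10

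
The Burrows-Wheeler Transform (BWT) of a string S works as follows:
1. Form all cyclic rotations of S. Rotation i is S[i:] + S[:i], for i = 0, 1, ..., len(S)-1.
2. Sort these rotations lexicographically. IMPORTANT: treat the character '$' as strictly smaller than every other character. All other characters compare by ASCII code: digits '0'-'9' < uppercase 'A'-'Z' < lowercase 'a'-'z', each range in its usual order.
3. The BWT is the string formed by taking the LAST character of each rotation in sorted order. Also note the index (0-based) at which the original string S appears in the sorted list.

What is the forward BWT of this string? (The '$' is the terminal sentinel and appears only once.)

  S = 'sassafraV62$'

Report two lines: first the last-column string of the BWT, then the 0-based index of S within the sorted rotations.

Answer: 26Varssafs$a
10

Derivation:
All 12 rotations (rotation i = S[i:]+S[:i]):
  rot[0] = sassafraV62$
  rot[1] = assafraV62$s
  rot[2] = ssafraV62$sa
  rot[3] = safraV62$sas
  rot[4] = afraV62$sass
  rot[5] = fraV62$sassa
  rot[6] = raV62$sassaf
  rot[7] = aV62$sassafr
  rot[8] = V62$sassafra
  rot[9] = 62$sassafraV
  rot[10] = 2$sassafraV6
  rot[11] = $sassafraV62
Sorted (with $ < everything):
  sorted[0] = $sassafraV62  (last char: '2')
  sorted[1] = 2$sassafraV6  (last char: '6')
  sorted[2] = 62$sassafraV  (last char: 'V')
  sorted[3] = V62$sassafra  (last char: 'a')
  sorted[4] = aV62$sassafr  (last char: 'r')
  sorted[5] = afraV62$sass  (last char: 's')
  sorted[6] = assafraV62$s  (last char: 's')
  sorted[7] = fraV62$sassa  (last char: 'a')
  sorted[8] = raV62$sassaf  (last char: 'f')
  sorted[9] = safraV62$sas  (last char: 's')
  sorted[10] = sassafraV62$  (last char: '$')
  sorted[11] = ssafraV62$sa  (last char: 'a')
Last column: 26Varssafs$a
Original string S is at sorted index 10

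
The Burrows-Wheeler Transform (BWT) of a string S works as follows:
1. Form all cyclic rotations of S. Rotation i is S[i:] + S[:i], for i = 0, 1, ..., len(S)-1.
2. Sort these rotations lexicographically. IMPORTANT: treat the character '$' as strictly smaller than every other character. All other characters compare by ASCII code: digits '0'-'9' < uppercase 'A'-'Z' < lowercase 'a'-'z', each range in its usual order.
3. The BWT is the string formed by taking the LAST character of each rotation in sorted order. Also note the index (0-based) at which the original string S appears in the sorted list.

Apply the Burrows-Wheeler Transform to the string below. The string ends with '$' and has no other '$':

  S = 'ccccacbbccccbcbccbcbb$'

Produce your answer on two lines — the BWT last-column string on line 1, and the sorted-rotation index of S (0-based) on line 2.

All 22 rotations (rotation i = S[i:]+S[:i]):
  rot[0] = ccccacbbccccbcbccbcbb$
  rot[1] = cccacbbccccbcbccbcbb$c
  rot[2] = ccacbbccccbcbccbcbb$cc
  rot[3] = cacbbccccbcbccbcbb$ccc
  rot[4] = acbbccccbcbccbcbb$cccc
  rot[5] = cbbccccbcbccbcbb$cccca
  rot[6] = bbccccbcbccbcbb$ccccac
  rot[7] = bccccbcbccbcbb$ccccacb
  rot[8] = ccccbcbccbcbb$ccccacbb
  rot[9] = cccbcbccbcbb$ccccacbbc
  rot[10] = ccbcbccbcbb$ccccacbbcc
  rot[11] = cbcbccbcbb$ccccacbbccc
  rot[12] = bcbccbcbb$ccccacbbcccc
  rot[13] = cbccbcbb$ccccacbbccccb
  rot[14] = bccbcbb$ccccacbbccccbc
  rot[15] = ccbcbb$ccccacbbccccbcb
  rot[16] = cbcbb$ccccacbbccccbcbc
  rot[17] = bcbb$ccccacbbccccbcbcc
  rot[18] = cbb$ccccacbbccccbcbccb
  rot[19] = bb$ccccacbbccccbcbccbc
  rot[20] = b$ccccacbbccccbcbccbcb
  rot[21] = $ccccacbbccccbcbccbcbb
Sorted (with $ < everything):
  sorted[0] = $ccccacbbccccbcbccbcbb  (last char: 'b')
  sorted[1] = acbbccccbcbccbcbb$cccc  (last char: 'c')
  sorted[2] = b$ccccacbbccccbcbccbcb  (last char: 'b')
  sorted[3] = bb$ccccacbbccccbcbccbc  (last char: 'c')
  sorted[4] = bbccccbcbccbcbb$ccccac  (last char: 'c')
  sorted[5] = bcbb$ccccacbbccccbcbcc  (last char: 'c')
  sorted[6] = bcbccbcbb$ccccacbbcccc  (last char: 'c')
  sorted[7] = bccbcbb$ccccacbbccccbc  (last char: 'c')
  sorted[8] = bccccbcbccbcbb$ccccacb  (last char: 'b')
  sorted[9] = cacbbccccbcbccbcbb$ccc  (last char: 'c')
  sorted[10] = cbb$ccccacbbccccbcbccb  (last char: 'b')
  sorted[11] = cbbccccbcbccbcbb$cccca  (last char: 'a')
  sorted[12] = cbcbb$ccccacbbccccbcbc  (last char: 'c')
  sorted[13] = cbcbccbcbb$ccccacbbccc  (last char: 'c')
  sorted[14] = cbccbcbb$ccccacbbccccb  (last char: 'b')
  sorted[15] = ccacbbccccbcbccbcbb$cc  (last char: 'c')
  sorted[16] = ccbcbb$ccccacbbccccbcb  (last char: 'b')
  sorted[17] = ccbcbccbcbb$ccccacbbcc  (last char: 'c')
  sorted[18] = cccacbbccccbcbccbcbb$c  (last char: 'c')
  sorted[19] = cccbcbccbcbb$ccccacbbc  (last char: 'c')
  sorted[20] = ccccacbbccccbcbccbcbb$  (last char: '$')
  sorted[21] = ccccbcbccbcbb$ccccacbb  (last char: 'b')
Last column: bcbcccccbcbaccbcbccc$b
Original string S is at sorted index 20

Answer: bcbcccccbcbaccbcbccc$b
20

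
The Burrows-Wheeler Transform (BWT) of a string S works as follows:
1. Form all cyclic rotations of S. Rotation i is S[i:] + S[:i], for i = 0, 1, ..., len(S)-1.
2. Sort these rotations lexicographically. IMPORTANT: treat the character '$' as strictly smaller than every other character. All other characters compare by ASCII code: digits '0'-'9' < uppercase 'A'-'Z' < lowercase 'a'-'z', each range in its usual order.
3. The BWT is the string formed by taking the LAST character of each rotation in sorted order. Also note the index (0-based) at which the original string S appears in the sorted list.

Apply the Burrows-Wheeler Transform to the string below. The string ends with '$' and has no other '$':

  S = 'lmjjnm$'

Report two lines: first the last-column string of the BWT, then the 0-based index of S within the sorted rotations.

All 7 rotations (rotation i = S[i:]+S[:i]):
  rot[0] = lmjjnm$
  rot[1] = mjjnm$l
  rot[2] = jjnm$lm
  rot[3] = jnm$lmj
  rot[4] = nm$lmjj
  rot[5] = m$lmjjn
  rot[6] = $lmjjnm
Sorted (with $ < everything):
  sorted[0] = $lmjjnm  (last char: 'm')
  sorted[1] = jjnm$lm  (last char: 'm')
  sorted[2] = jnm$lmj  (last char: 'j')
  sorted[3] = lmjjnm$  (last char: '$')
  sorted[4] = m$lmjjn  (last char: 'n')
  sorted[5] = mjjnm$l  (last char: 'l')
  sorted[6] = nm$lmjj  (last char: 'j')
Last column: mmj$nlj
Original string S is at sorted index 3

Answer: mmj$nlj
3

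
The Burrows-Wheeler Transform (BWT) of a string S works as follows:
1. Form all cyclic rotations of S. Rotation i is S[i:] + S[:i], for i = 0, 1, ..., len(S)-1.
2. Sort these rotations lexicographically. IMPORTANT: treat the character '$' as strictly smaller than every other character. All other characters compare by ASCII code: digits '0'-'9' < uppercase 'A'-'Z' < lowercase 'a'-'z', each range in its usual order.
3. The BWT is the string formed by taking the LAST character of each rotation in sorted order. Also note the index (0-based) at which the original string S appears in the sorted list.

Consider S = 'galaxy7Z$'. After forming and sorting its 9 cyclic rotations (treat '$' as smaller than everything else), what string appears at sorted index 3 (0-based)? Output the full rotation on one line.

Answer: alaxy7Z$g

Derivation:
All 9 rotations (rotation i = S[i:]+S[:i]):
  rot[0] = galaxy7Z$
  rot[1] = alaxy7Z$g
  rot[2] = laxy7Z$ga
  rot[3] = axy7Z$gal
  rot[4] = xy7Z$gala
  rot[5] = y7Z$galax
  rot[6] = 7Z$galaxy
  rot[7] = Z$galaxy7
  rot[8] = $galaxy7Z
Sorted (with $ < everything):
  sorted[0] = $galaxy7Z
  sorted[1] = 7Z$galaxy
  sorted[2] = Z$galaxy7
  sorted[3] = alaxy7Z$g
  sorted[4] = axy7Z$gal
  sorted[5] = galaxy7Z$
  sorted[6] = laxy7Z$ga
  sorted[7] = xy7Z$gala
  sorted[8] = y7Z$galax
sorted[3] = alaxy7Z$g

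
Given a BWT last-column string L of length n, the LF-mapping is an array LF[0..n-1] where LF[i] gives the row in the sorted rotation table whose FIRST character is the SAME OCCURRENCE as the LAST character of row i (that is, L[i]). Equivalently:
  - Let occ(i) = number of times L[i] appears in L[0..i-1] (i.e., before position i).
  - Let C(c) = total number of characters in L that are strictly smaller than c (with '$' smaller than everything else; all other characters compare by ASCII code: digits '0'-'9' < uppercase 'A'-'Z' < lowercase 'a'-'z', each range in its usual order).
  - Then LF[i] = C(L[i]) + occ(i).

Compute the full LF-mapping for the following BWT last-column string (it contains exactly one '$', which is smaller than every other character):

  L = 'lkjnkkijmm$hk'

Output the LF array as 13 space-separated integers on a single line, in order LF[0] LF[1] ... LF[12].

Answer: 9 5 3 12 6 7 2 4 10 11 0 1 8

Derivation:
Char counts: '$':1, 'h':1, 'i':1, 'j':2, 'k':4, 'l':1, 'm':2, 'n':1
C (first-col start): C('$')=0, C('h')=1, C('i')=2, C('j')=3, C('k')=5, C('l')=9, C('m')=10, C('n')=12
L[0]='l': occ=0, LF[0]=C('l')+0=9+0=9
L[1]='k': occ=0, LF[1]=C('k')+0=5+0=5
L[2]='j': occ=0, LF[2]=C('j')+0=3+0=3
L[3]='n': occ=0, LF[3]=C('n')+0=12+0=12
L[4]='k': occ=1, LF[4]=C('k')+1=5+1=6
L[5]='k': occ=2, LF[5]=C('k')+2=5+2=7
L[6]='i': occ=0, LF[6]=C('i')+0=2+0=2
L[7]='j': occ=1, LF[7]=C('j')+1=3+1=4
L[8]='m': occ=0, LF[8]=C('m')+0=10+0=10
L[9]='m': occ=1, LF[9]=C('m')+1=10+1=11
L[10]='$': occ=0, LF[10]=C('$')+0=0+0=0
L[11]='h': occ=0, LF[11]=C('h')+0=1+0=1
L[12]='k': occ=3, LF[12]=C('k')+3=5+3=8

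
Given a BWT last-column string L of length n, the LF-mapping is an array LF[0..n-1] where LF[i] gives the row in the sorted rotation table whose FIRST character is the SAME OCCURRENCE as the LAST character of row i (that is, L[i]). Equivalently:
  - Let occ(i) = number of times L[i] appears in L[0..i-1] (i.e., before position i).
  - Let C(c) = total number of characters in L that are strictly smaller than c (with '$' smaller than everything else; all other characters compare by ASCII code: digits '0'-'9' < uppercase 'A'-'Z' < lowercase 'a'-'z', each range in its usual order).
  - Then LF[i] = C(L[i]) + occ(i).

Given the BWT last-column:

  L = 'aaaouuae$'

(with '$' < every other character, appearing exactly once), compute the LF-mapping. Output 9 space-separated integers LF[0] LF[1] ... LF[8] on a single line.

Char counts: '$':1, 'a':4, 'e':1, 'o':1, 'u':2
C (first-col start): C('$')=0, C('a')=1, C('e')=5, C('o')=6, C('u')=7
L[0]='a': occ=0, LF[0]=C('a')+0=1+0=1
L[1]='a': occ=1, LF[1]=C('a')+1=1+1=2
L[2]='a': occ=2, LF[2]=C('a')+2=1+2=3
L[3]='o': occ=0, LF[3]=C('o')+0=6+0=6
L[4]='u': occ=0, LF[4]=C('u')+0=7+0=7
L[5]='u': occ=1, LF[5]=C('u')+1=7+1=8
L[6]='a': occ=3, LF[6]=C('a')+3=1+3=4
L[7]='e': occ=0, LF[7]=C('e')+0=5+0=5
L[8]='$': occ=0, LF[8]=C('$')+0=0+0=0

Answer: 1 2 3 6 7 8 4 5 0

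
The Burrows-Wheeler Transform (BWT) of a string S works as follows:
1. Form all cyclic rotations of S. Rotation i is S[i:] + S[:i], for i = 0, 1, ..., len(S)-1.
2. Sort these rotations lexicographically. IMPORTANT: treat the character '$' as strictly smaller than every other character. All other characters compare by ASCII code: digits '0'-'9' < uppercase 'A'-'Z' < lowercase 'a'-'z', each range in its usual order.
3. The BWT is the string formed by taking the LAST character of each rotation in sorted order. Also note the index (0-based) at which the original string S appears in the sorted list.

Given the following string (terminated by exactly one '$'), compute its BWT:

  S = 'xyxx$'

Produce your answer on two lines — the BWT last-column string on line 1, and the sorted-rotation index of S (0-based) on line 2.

Answer: xxy$x
3

Derivation:
All 5 rotations (rotation i = S[i:]+S[:i]):
  rot[0] = xyxx$
  rot[1] = yxx$x
  rot[2] = xx$xy
  rot[3] = x$xyx
  rot[4] = $xyxx
Sorted (with $ < everything):
  sorted[0] = $xyxx  (last char: 'x')
  sorted[1] = x$xyx  (last char: 'x')
  sorted[2] = xx$xy  (last char: 'y')
  sorted[3] = xyxx$  (last char: '$')
  sorted[4] = yxx$x  (last char: 'x')
Last column: xxy$x
Original string S is at sorted index 3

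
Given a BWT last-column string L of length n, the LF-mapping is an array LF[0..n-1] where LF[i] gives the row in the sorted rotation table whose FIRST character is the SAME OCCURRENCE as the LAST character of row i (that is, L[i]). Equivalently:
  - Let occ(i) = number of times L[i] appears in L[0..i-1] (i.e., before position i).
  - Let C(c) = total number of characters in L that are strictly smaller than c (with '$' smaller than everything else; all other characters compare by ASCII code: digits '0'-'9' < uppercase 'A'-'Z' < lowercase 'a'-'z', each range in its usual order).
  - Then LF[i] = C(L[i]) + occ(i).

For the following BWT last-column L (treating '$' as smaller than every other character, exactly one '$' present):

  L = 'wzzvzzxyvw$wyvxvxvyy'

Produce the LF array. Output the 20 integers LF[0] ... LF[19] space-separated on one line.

Char counts: '$':1, 'v':5, 'w':3, 'x':3, 'y':4, 'z':4
C (first-col start): C('$')=0, C('v')=1, C('w')=6, C('x')=9, C('y')=12, C('z')=16
L[0]='w': occ=0, LF[0]=C('w')+0=6+0=6
L[1]='z': occ=0, LF[1]=C('z')+0=16+0=16
L[2]='z': occ=1, LF[2]=C('z')+1=16+1=17
L[3]='v': occ=0, LF[3]=C('v')+0=1+0=1
L[4]='z': occ=2, LF[4]=C('z')+2=16+2=18
L[5]='z': occ=3, LF[5]=C('z')+3=16+3=19
L[6]='x': occ=0, LF[6]=C('x')+0=9+0=9
L[7]='y': occ=0, LF[7]=C('y')+0=12+0=12
L[8]='v': occ=1, LF[8]=C('v')+1=1+1=2
L[9]='w': occ=1, LF[9]=C('w')+1=6+1=7
L[10]='$': occ=0, LF[10]=C('$')+0=0+0=0
L[11]='w': occ=2, LF[11]=C('w')+2=6+2=8
L[12]='y': occ=1, LF[12]=C('y')+1=12+1=13
L[13]='v': occ=2, LF[13]=C('v')+2=1+2=3
L[14]='x': occ=1, LF[14]=C('x')+1=9+1=10
L[15]='v': occ=3, LF[15]=C('v')+3=1+3=4
L[16]='x': occ=2, LF[16]=C('x')+2=9+2=11
L[17]='v': occ=4, LF[17]=C('v')+4=1+4=5
L[18]='y': occ=2, LF[18]=C('y')+2=12+2=14
L[19]='y': occ=3, LF[19]=C('y')+3=12+3=15

Answer: 6 16 17 1 18 19 9 12 2 7 0 8 13 3 10 4 11 5 14 15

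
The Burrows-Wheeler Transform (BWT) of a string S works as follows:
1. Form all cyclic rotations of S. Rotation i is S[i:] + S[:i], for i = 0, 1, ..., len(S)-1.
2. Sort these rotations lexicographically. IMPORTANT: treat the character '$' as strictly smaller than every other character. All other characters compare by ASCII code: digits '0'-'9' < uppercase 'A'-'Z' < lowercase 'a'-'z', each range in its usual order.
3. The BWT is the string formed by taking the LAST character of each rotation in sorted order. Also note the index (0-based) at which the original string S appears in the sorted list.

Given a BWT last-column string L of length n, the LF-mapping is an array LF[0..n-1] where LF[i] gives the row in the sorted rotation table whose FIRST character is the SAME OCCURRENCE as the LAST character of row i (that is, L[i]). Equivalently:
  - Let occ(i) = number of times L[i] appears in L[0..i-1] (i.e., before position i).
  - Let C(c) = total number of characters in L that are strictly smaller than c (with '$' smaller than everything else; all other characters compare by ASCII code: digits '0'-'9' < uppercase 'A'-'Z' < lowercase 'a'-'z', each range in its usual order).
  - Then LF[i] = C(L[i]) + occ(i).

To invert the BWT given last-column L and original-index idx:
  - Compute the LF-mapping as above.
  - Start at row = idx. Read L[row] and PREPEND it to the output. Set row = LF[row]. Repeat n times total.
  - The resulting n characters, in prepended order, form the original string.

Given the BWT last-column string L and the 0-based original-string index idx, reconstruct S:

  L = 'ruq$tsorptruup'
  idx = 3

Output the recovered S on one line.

LF mapping: 5 11 4 0 9 8 1 6 2 10 7 12 13 3
Walk LF starting at row 3, prepending L[row]:
  step 1: row=3, L[3]='$', prepend. Next row=LF[3]=0
  step 2: row=0, L[0]='r', prepend. Next row=LF[0]=5
  step 3: row=5, L[5]='s', prepend. Next row=LF[5]=8
  step 4: row=8, L[8]='p', prepend. Next row=LF[8]=2
  step 5: row=2, L[2]='q', prepend. Next row=LF[2]=4
  step 6: row=4, L[4]='t', prepend. Next row=LF[4]=9
  step 7: row=9, L[9]='t', prepend. Next row=LF[9]=10
  step 8: row=10, L[10]='r', prepend. Next row=LF[10]=7
  step 9: row=7, L[7]='r', prepend. Next row=LF[7]=6
  step 10: row=6, L[6]='o', prepend. Next row=LF[6]=1
  step 11: row=1, L[1]='u', prepend. Next row=LF[1]=11
  step 12: row=11, L[11]='u', prepend. Next row=LF[11]=12
  step 13: row=12, L[12]='u', prepend. Next row=LF[12]=13
  step 14: row=13, L[13]='p', prepend. Next row=LF[13]=3
Reversed output: puuuorrttqpsr$

Answer: puuuorrttqpsr$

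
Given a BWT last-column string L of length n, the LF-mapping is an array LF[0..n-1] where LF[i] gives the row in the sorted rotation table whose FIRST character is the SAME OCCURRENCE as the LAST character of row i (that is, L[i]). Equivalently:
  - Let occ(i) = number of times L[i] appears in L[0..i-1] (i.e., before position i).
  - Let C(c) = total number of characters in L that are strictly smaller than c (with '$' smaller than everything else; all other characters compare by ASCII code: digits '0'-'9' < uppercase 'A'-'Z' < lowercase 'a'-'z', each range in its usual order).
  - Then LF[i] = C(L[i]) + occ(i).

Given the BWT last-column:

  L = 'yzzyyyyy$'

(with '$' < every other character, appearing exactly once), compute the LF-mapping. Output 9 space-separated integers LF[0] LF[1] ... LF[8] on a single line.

Answer: 1 7 8 2 3 4 5 6 0

Derivation:
Char counts: '$':1, 'y':6, 'z':2
C (first-col start): C('$')=0, C('y')=1, C('z')=7
L[0]='y': occ=0, LF[0]=C('y')+0=1+0=1
L[1]='z': occ=0, LF[1]=C('z')+0=7+0=7
L[2]='z': occ=1, LF[2]=C('z')+1=7+1=8
L[3]='y': occ=1, LF[3]=C('y')+1=1+1=2
L[4]='y': occ=2, LF[4]=C('y')+2=1+2=3
L[5]='y': occ=3, LF[5]=C('y')+3=1+3=4
L[6]='y': occ=4, LF[6]=C('y')+4=1+4=5
L[7]='y': occ=5, LF[7]=C('y')+5=1+5=6
L[8]='$': occ=0, LF[8]=C('$')+0=0+0=0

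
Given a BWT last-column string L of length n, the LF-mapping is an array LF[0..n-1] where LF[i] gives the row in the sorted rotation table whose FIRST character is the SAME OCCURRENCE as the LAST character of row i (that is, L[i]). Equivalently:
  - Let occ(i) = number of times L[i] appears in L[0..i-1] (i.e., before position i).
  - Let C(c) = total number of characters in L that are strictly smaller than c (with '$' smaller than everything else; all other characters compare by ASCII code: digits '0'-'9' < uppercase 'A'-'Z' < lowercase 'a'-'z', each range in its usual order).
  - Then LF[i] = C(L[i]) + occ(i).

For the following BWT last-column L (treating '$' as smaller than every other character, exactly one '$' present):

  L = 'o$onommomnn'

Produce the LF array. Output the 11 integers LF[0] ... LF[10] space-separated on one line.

Answer: 7 0 8 4 9 1 2 10 3 5 6

Derivation:
Char counts: '$':1, 'm':3, 'n':3, 'o':4
C (first-col start): C('$')=0, C('m')=1, C('n')=4, C('o')=7
L[0]='o': occ=0, LF[0]=C('o')+0=7+0=7
L[1]='$': occ=0, LF[1]=C('$')+0=0+0=0
L[2]='o': occ=1, LF[2]=C('o')+1=7+1=8
L[3]='n': occ=0, LF[3]=C('n')+0=4+0=4
L[4]='o': occ=2, LF[4]=C('o')+2=7+2=9
L[5]='m': occ=0, LF[5]=C('m')+0=1+0=1
L[6]='m': occ=1, LF[6]=C('m')+1=1+1=2
L[7]='o': occ=3, LF[7]=C('o')+3=7+3=10
L[8]='m': occ=2, LF[8]=C('m')+2=1+2=3
L[9]='n': occ=1, LF[9]=C('n')+1=4+1=5
L[10]='n': occ=2, LF[10]=C('n')+2=4+2=6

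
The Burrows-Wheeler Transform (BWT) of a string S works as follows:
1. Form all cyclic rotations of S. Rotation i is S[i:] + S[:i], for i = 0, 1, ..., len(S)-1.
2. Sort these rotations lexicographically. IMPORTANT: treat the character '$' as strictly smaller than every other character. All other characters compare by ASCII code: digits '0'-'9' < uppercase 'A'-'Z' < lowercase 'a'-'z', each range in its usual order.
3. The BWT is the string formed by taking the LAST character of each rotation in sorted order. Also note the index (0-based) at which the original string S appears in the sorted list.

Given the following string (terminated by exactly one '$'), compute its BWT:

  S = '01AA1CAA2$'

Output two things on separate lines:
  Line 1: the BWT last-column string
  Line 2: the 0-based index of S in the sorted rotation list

Answer: 2$0AAAA1C1
1

Derivation:
All 10 rotations (rotation i = S[i:]+S[:i]):
  rot[0] = 01AA1CAA2$
  rot[1] = 1AA1CAA2$0
  rot[2] = AA1CAA2$01
  rot[3] = A1CAA2$01A
  rot[4] = 1CAA2$01AA
  rot[5] = CAA2$01AA1
  rot[6] = AA2$01AA1C
  rot[7] = A2$01AA1CA
  rot[8] = 2$01AA1CAA
  rot[9] = $01AA1CAA2
Sorted (with $ < everything):
  sorted[0] = $01AA1CAA2  (last char: '2')
  sorted[1] = 01AA1CAA2$  (last char: '$')
  sorted[2] = 1AA1CAA2$0  (last char: '0')
  sorted[3] = 1CAA2$01AA  (last char: 'A')
  sorted[4] = 2$01AA1CAA  (last char: 'A')
  sorted[5] = A1CAA2$01A  (last char: 'A')
  sorted[6] = A2$01AA1CA  (last char: 'A')
  sorted[7] = AA1CAA2$01  (last char: '1')
  sorted[8] = AA2$01AA1C  (last char: 'C')
  sorted[9] = CAA2$01AA1  (last char: '1')
Last column: 2$0AAAA1C1
Original string S is at sorted index 1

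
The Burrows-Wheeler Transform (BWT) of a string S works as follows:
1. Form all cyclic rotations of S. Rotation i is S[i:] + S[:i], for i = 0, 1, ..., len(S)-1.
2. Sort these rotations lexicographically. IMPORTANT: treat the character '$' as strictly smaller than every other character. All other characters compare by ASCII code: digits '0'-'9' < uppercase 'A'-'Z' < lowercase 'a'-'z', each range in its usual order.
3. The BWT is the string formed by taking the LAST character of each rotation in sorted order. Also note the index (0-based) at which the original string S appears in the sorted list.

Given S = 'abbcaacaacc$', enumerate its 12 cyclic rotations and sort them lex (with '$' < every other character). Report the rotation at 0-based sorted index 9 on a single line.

All 12 rotations (rotation i = S[i:]+S[:i]):
  rot[0] = abbcaacaacc$
  rot[1] = bbcaacaacc$a
  rot[2] = bcaacaacc$ab
  rot[3] = caacaacc$abb
  rot[4] = aacaacc$abbc
  rot[5] = acaacc$abbca
  rot[6] = caacc$abbcaa
  rot[7] = aacc$abbcaac
  rot[8] = acc$abbcaaca
  rot[9] = cc$abbcaacaa
  rot[10] = c$abbcaacaac
  rot[11] = $abbcaacaacc
Sorted (with $ < everything):
  sorted[0] = $abbcaacaacc
  sorted[1] = aacaacc$abbc
  sorted[2] = aacc$abbcaac
  sorted[3] = abbcaacaacc$
  sorted[4] = acaacc$abbca
  sorted[5] = acc$abbcaaca
  sorted[6] = bbcaacaacc$a
  sorted[7] = bcaacaacc$ab
  sorted[8] = c$abbcaacaac
  sorted[9] = caacaacc$abb
  sorted[10] = caacc$abbcaa
  sorted[11] = cc$abbcaacaa
sorted[9] = caacaacc$abb

Answer: caacaacc$abb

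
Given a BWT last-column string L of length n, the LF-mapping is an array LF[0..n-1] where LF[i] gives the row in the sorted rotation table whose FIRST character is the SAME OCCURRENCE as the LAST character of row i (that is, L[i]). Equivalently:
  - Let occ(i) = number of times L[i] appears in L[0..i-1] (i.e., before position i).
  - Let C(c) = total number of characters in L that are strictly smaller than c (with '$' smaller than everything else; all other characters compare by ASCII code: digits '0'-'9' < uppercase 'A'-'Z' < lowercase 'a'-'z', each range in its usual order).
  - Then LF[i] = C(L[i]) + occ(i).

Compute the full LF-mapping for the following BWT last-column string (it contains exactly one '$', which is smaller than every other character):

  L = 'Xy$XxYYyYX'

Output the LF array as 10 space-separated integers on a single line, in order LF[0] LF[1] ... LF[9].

Char counts: '$':1, 'X':3, 'Y':3, 'x':1, 'y':2
C (first-col start): C('$')=0, C('X')=1, C('Y')=4, C('x')=7, C('y')=8
L[0]='X': occ=0, LF[0]=C('X')+0=1+0=1
L[1]='y': occ=0, LF[1]=C('y')+0=8+0=8
L[2]='$': occ=0, LF[2]=C('$')+0=0+0=0
L[3]='X': occ=1, LF[3]=C('X')+1=1+1=2
L[4]='x': occ=0, LF[4]=C('x')+0=7+0=7
L[5]='Y': occ=0, LF[5]=C('Y')+0=4+0=4
L[6]='Y': occ=1, LF[6]=C('Y')+1=4+1=5
L[7]='y': occ=1, LF[7]=C('y')+1=8+1=9
L[8]='Y': occ=2, LF[8]=C('Y')+2=4+2=6
L[9]='X': occ=2, LF[9]=C('X')+2=1+2=3

Answer: 1 8 0 2 7 4 5 9 6 3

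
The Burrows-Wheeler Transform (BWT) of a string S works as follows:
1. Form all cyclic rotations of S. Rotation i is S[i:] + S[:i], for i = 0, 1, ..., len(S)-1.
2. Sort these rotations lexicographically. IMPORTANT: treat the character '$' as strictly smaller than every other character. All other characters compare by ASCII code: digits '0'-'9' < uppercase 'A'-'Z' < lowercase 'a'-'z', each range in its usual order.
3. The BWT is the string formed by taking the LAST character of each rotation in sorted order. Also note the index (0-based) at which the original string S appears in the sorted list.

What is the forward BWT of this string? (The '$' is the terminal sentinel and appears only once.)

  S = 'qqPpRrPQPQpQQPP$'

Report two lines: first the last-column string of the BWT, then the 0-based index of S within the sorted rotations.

Answer: PPQrQqQPpPpQPq$R
14

Derivation:
All 16 rotations (rotation i = S[i:]+S[:i]):
  rot[0] = qqPpRrPQPQpQQPP$
  rot[1] = qPpRrPQPQpQQPP$q
  rot[2] = PpRrPQPQpQQPP$qq
  rot[3] = pRrPQPQpQQPP$qqP
  rot[4] = RrPQPQpQQPP$qqPp
  rot[5] = rPQPQpQQPP$qqPpR
  rot[6] = PQPQpQQPP$qqPpRr
  rot[7] = QPQpQQPP$qqPpRrP
  rot[8] = PQpQQPP$qqPpRrPQ
  rot[9] = QpQQPP$qqPpRrPQP
  rot[10] = pQQPP$qqPpRrPQPQ
  rot[11] = QQPP$qqPpRrPQPQp
  rot[12] = QPP$qqPpRrPQPQpQ
  rot[13] = PP$qqPpRrPQPQpQQ
  rot[14] = P$qqPpRrPQPQpQQP
  rot[15] = $qqPpRrPQPQpQQPP
Sorted (with $ < everything):
  sorted[0] = $qqPpRrPQPQpQQPP  (last char: 'P')
  sorted[1] = P$qqPpRrPQPQpQQP  (last char: 'P')
  sorted[2] = PP$qqPpRrPQPQpQQ  (last char: 'Q')
  sorted[3] = PQPQpQQPP$qqPpRr  (last char: 'r')
  sorted[4] = PQpQQPP$qqPpRrPQ  (last char: 'Q')
  sorted[5] = PpRrPQPQpQQPP$qq  (last char: 'q')
  sorted[6] = QPP$qqPpRrPQPQpQ  (last char: 'Q')
  sorted[7] = QPQpQQPP$qqPpRrP  (last char: 'P')
  sorted[8] = QQPP$qqPpRrPQPQp  (last char: 'p')
  sorted[9] = QpQQPP$qqPpRrPQP  (last char: 'P')
  sorted[10] = RrPQPQpQQPP$qqPp  (last char: 'p')
  sorted[11] = pQQPP$qqPpRrPQPQ  (last char: 'Q')
  sorted[12] = pRrPQPQpQQPP$qqP  (last char: 'P')
  sorted[13] = qPpRrPQPQpQQPP$q  (last char: 'q')
  sorted[14] = qqPpRrPQPQpQQPP$  (last char: '$')
  sorted[15] = rPQPQpQQPP$qqPpR  (last char: 'R')
Last column: PPQrQqQPpPpQPq$R
Original string S is at sorted index 14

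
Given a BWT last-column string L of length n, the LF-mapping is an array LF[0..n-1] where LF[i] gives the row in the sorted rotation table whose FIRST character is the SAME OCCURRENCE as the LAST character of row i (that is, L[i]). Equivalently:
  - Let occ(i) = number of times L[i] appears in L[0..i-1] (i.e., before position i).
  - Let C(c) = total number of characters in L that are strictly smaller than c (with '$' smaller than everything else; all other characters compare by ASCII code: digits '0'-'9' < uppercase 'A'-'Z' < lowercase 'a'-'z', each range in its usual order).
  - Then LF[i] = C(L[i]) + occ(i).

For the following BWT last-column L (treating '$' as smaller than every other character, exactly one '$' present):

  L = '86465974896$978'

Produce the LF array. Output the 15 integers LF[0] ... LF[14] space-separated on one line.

Answer: 9 4 1 5 3 12 7 2 10 13 6 0 14 8 11

Derivation:
Char counts: '$':1, '4':2, '5':1, '6':3, '7':2, '8':3, '9':3
C (first-col start): C('$')=0, C('4')=1, C('5')=3, C('6')=4, C('7')=7, C('8')=9, C('9')=12
L[0]='8': occ=0, LF[0]=C('8')+0=9+0=9
L[1]='6': occ=0, LF[1]=C('6')+0=4+0=4
L[2]='4': occ=0, LF[2]=C('4')+0=1+0=1
L[3]='6': occ=1, LF[3]=C('6')+1=4+1=5
L[4]='5': occ=0, LF[4]=C('5')+0=3+0=3
L[5]='9': occ=0, LF[5]=C('9')+0=12+0=12
L[6]='7': occ=0, LF[6]=C('7')+0=7+0=7
L[7]='4': occ=1, LF[7]=C('4')+1=1+1=2
L[8]='8': occ=1, LF[8]=C('8')+1=9+1=10
L[9]='9': occ=1, LF[9]=C('9')+1=12+1=13
L[10]='6': occ=2, LF[10]=C('6')+2=4+2=6
L[11]='$': occ=0, LF[11]=C('$')+0=0+0=0
L[12]='9': occ=2, LF[12]=C('9')+2=12+2=14
L[13]='7': occ=1, LF[13]=C('7')+1=7+1=8
L[14]='8': occ=2, LF[14]=C('8')+2=9+2=11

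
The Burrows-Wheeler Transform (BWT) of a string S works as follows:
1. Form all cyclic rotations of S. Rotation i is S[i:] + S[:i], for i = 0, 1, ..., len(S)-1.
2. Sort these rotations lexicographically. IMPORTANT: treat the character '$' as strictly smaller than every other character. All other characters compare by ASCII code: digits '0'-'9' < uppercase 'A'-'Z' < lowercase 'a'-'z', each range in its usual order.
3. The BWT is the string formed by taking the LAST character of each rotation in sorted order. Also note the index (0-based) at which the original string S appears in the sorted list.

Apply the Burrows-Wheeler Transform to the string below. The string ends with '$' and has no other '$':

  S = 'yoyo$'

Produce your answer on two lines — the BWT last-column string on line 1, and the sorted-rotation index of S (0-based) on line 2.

Answer: oyyo$
4

Derivation:
All 5 rotations (rotation i = S[i:]+S[:i]):
  rot[0] = yoyo$
  rot[1] = oyo$y
  rot[2] = yo$yo
  rot[3] = o$yoy
  rot[4] = $yoyo
Sorted (with $ < everything):
  sorted[0] = $yoyo  (last char: 'o')
  sorted[1] = o$yoy  (last char: 'y')
  sorted[2] = oyo$y  (last char: 'y')
  sorted[3] = yo$yo  (last char: 'o')
  sorted[4] = yoyo$  (last char: '$')
Last column: oyyo$
Original string S is at sorted index 4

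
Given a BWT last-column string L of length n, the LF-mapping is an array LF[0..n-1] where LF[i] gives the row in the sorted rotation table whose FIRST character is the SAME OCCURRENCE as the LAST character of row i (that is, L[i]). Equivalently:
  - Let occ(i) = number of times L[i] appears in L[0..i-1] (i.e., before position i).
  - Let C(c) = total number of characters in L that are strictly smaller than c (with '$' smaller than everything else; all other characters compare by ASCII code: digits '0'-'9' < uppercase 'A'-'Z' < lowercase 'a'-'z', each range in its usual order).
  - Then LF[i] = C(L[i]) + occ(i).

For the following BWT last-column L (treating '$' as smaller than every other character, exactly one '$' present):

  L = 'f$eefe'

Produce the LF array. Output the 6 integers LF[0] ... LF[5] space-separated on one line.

Char counts: '$':1, 'e':3, 'f':2
C (first-col start): C('$')=0, C('e')=1, C('f')=4
L[0]='f': occ=0, LF[0]=C('f')+0=4+0=4
L[1]='$': occ=0, LF[1]=C('$')+0=0+0=0
L[2]='e': occ=0, LF[2]=C('e')+0=1+0=1
L[3]='e': occ=1, LF[3]=C('e')+1=1+1=2
L[4]='f': occ=1, LF[4]=C('f')+1=4+1=5
L[5]='e': occ=2, LF[5]=C('e')+2=1+2=3

Answer: 4 0 1 2 5 3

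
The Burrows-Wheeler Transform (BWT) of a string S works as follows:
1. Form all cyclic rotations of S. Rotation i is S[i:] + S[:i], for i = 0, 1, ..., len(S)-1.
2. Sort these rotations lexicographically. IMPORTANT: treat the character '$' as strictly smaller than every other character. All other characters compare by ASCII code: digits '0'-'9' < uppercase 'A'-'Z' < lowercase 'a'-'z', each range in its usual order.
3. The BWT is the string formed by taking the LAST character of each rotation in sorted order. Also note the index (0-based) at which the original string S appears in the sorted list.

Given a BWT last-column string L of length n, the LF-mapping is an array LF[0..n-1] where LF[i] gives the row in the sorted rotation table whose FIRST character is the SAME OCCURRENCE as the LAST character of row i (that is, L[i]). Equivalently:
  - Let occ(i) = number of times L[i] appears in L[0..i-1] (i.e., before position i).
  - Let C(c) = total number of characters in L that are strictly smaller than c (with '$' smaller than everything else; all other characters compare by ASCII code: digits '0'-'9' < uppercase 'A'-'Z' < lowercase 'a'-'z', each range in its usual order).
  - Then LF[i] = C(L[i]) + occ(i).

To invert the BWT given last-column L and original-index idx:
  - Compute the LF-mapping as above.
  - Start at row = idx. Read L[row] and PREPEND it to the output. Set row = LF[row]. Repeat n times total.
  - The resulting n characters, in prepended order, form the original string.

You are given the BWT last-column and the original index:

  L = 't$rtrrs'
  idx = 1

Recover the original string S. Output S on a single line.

Answer: rrstrt$

Derivation:
LF mapping: 5 0 1 6 2 3 4
Walk LF starting at row 1, prepending L[row]:
  step 1: row=1, L[1]='$', prepend. Next row=LF[1]=0
  step 2: row=0, L[0]='t', prepend. Next row=LF[0]=5
  step 3: row=5, L[5]='r', prepend. Next row=LF[5]=3
  step 4: row=3, L[3]='t', prepend. Next row=LF[3]=6
  step 5: row=6, L[6]='s', prepend. Next row=LF[6]=4
  step 6: row=4, L[4]='r', prepend. Next row=LF[4]=2
  step 7: row=2, L[2]='r', prepend. Next row=LF[2]=1
Reversed output: rrstrt$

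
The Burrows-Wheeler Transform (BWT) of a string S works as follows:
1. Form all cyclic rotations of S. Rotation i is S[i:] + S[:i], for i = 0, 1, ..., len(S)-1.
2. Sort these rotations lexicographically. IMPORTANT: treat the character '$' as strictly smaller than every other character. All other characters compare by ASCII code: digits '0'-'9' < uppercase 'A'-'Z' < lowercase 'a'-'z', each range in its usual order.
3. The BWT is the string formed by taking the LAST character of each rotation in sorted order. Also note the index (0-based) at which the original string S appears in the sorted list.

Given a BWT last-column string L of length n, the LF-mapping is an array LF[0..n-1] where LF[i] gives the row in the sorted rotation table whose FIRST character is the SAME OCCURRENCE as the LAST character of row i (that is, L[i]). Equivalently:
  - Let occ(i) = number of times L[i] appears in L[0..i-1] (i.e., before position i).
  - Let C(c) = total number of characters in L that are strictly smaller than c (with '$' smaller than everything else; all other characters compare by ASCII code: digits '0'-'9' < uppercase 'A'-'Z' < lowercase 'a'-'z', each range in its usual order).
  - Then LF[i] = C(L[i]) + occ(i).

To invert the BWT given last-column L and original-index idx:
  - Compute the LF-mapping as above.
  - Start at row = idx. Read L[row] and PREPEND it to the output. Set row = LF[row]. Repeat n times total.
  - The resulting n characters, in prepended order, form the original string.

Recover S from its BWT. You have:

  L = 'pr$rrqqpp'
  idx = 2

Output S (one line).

Answer: prprqqrp$

Derivation:
LF mapping: 1 6 0 7 8 4 5 2 3
Walk LF starting at row 2, prepending L[row]:
  step 1: row=2, L[2]='$', prepend. Next row=LF[2]=0
  step 2: row=0, L[0]='p', prepend. Next row=LF[0]=1
  step 3: row=1, L[1]='r', prepend. Next row=LF[1]=6
  step 4: row=6, L[6]='q', prepend. Next row=LF[6]=5
  step 5: row=5, L[5]='q', prepend. Next row=LF[5]=4
  step 6: row=4, L[4]='r', prepend. Next row=LF[4]=8
  step 7: row=8, L[8]='p', prepend. Next row=LF[8]=3
  step 8: row=3, L[3]='r', prepend. Next row=LF[3]=7
  step 9: row=7, L[7]='p', prepend. Next row=LF[7]=2
Reversed output: prprqqrp$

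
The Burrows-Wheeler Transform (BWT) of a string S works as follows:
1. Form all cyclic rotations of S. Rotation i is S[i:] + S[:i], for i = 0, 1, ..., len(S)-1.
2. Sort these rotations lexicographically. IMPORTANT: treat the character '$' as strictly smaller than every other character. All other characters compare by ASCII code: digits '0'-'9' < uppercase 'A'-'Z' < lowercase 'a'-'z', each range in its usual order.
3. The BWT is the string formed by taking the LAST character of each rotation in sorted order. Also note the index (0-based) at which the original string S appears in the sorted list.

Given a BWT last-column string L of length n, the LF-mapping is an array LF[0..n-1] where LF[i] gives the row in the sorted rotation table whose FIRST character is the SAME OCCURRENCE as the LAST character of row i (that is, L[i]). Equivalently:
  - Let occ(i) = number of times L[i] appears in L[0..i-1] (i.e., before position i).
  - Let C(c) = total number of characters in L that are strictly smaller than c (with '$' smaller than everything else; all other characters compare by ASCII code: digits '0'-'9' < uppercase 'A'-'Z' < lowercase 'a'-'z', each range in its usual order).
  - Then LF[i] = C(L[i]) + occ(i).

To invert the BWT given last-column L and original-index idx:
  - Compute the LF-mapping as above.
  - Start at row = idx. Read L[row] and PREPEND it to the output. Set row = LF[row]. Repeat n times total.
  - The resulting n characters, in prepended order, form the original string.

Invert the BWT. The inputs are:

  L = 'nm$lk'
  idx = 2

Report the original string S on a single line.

LF mapping: 4 3 0 2 1
Walk LF starting at row 2, prepending L[row]:
  step 1: row=2, L[2]='$', prepend. Next row=LF[2]=0
  step 2: row=0, L[0]='n', prepend. Next row=LF[0]=4
  step 3: row=4, L[4]='k', prepend. Next row=LF[4]=1
  step 4: row=1, L[1]='m', prepend. Next row=LF[1]=3
  step 5: row=3, L[3]='l', prepend. Next row=LF[3]=2
Reversed output: lmkn$

Answer: lmkn$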